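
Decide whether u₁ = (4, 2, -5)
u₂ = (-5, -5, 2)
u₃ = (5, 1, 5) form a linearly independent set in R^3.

linearly independent

Place the vectors as rows of a 3×3 matrix and reduce to echelon form.
The reduction yields 3 nonzero rows, so the rank is 3.
Since rank = 3 (the number of vectors), the set is linearly independent.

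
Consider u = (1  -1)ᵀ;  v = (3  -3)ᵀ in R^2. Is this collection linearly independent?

linearly dependent

Place the vectors as rows of a 2×2 matrix and reduce to echelon form.
The reduction yields 1 nonzero row, so the rank is 1.
Since rank 1 < 2, the set is linearly dependent.
Indeed 3u - v = 0.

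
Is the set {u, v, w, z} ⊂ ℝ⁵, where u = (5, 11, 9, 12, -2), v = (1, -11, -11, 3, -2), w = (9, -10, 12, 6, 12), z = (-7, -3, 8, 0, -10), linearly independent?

Place the vectors as rows of a 4×5 matrix and reduce to echelon form.
The reduction yields 4 nonzero rows, so the rank is 4.
Since rank = 4 (the number of vectors), the set is linearly independent.

linearly independent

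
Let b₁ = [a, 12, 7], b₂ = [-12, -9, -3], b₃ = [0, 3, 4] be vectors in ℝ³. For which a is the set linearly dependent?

a = 12

The vectors are dependent exactly when the determinant of the matrix with rows b₁, b₂, b₃ vanishes.
The determinant works out to 324 - 27*a.
Solving 324 - 27*a = 0 yields a = 12.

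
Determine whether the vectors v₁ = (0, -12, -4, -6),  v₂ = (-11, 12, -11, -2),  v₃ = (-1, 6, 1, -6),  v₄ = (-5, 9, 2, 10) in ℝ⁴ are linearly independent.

linearly independent

Form the 4×4 matrix with these as columns; its determinant is -6792.
A nonzero determinant means the columns are linearly independent.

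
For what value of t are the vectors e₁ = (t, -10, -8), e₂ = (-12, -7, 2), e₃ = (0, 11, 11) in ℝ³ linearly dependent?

t = -8/3

Place the vectors as rows of a 3×3 matrix; dependence ⇔ determinant zero.
Expanding, det = -99*t - 264.
This vanishes exactly when t = -8/3.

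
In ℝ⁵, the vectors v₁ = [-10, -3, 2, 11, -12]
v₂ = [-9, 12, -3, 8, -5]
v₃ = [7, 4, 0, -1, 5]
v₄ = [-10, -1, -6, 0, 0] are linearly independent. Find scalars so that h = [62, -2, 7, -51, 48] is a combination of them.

h = -4v₁ - v₂ - v₃ - 2v₄

Solve the system with v₁, v₂, v₃, v₄ as columns and h as the right-hand side.
Row-reducing the augmented matrix gives the unique coefficients (α₁, …, α₄) = (-4, -1, -1, -2).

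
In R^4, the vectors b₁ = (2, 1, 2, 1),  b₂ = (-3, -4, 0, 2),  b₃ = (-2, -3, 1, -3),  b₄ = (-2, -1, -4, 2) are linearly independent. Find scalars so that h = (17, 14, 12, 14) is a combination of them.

Set up the augmented matrix [b₁ | b₂ | b₃ | b₄ | h] and row-reduce.
Back-substitution yields (c₁, …, c₄) = (4, 1, -4, -2).

h = 4b₁ + b₂ - 4b₃ - 2b₄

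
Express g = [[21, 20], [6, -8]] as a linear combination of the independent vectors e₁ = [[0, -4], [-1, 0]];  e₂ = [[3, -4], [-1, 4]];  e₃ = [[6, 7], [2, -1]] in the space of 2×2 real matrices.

Take coordinate vectors relative to {E₁₁, E₁₂, E₂₁, E₂₂}.
Solve the system with e₁, e₂, e₃ as columns and g as the right-hand side.
Row-reducing the augmented matrix gives the unique coefficients (c₁, c₂, c₃) = (3, -1, 4).

g = 3e₁ - e₂ + 4e₃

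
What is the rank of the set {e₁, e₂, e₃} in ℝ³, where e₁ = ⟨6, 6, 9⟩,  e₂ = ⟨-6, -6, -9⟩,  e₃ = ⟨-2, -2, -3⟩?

rank 1

Put the 3×3 matrix [e₁|e₂|e₃] into echelon form.
Reduction leaves 1 leading entry, giving rank 1.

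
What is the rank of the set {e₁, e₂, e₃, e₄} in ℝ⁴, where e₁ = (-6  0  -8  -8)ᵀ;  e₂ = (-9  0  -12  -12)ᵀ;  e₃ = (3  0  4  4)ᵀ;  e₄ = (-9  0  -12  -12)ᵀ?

rank 1

Put the 4×4 matrix [e₁|e₂|e₃|e₄] into echelon form.
Exactly 1 pivot survives; hence the rank is 1.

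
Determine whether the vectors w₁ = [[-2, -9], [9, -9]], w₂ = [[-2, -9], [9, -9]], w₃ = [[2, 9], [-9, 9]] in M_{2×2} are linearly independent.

Take coordinates with respect to the standard basis {E₁₁, E₁₂, E₂₁, E₂₂}.
Row-reduce the matrix whose columns are w₁, w₂, w₃.
The reduction yields 1 nonzero row, so the rank is 1.
Since rank 1 < 3, the set is linearly dependent.
Indeed w₁ - w₂ = 0.

linearly dependent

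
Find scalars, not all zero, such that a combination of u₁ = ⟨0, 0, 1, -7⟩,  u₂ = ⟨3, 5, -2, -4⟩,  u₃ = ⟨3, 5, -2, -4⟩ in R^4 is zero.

u₂ - u₃ = 0

Set up α₁u₁ + … + α₃u₃ = 0 and solve the homogeneous system.
The free variable yields coefficients (0, 1, -1) (any nonzero multiple also works).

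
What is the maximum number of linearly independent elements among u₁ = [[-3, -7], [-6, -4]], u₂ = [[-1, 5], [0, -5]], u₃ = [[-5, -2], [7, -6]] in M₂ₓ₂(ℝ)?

Represent each element by its coordinate vector in ℝ⁴.
Form the matrix with u₁, u₂, u₃ as columns and reduce.
Exactly 3 pivots survive; hence the rank is 3.

3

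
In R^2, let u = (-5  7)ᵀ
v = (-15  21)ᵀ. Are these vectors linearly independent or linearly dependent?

linearly dependent

Place the vectors as rows of a 2×2 matrix and reduce to echelon form.
The reduction yields 1 nonzero row, so the rank is 1.
Since rank 1 < 2, the set is linearly dependent.
Indeed 3u - v = 0.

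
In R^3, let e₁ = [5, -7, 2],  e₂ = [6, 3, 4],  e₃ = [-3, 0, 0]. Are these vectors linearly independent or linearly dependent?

Form the 3×3 matrix with these as columns; its determinant is 102.
A nonzero determinant means the columns are linearly independent.

linearly independent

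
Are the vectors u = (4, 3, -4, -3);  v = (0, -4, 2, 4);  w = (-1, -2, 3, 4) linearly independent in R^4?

Row-reduce the matrix whose columns are u, v, w.
The reduction yields 3 nonzero rows, so the rank is 3.
Since rank = 3 (the number of vectors), the set is linearly independent.

linearly independent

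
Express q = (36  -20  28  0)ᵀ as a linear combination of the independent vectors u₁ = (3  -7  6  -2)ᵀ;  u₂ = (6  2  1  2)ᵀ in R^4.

Since u₁, u₂ are independent, the coefficients expressing q are uniquely determined by a linear system.
Row-reducing the augmented matrix gives the unique coefficients (c₁, c₂) = (4, 4).

q = 4u₁ + 4u₂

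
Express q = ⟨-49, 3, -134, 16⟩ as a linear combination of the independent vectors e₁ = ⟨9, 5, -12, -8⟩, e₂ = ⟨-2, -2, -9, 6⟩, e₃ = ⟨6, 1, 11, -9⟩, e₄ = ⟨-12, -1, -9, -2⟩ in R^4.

q = 3e₁ + 2e₂ - 4e₃ + 4e₄

Since e₁, e₂, e₃, e₄ are independent, the coefficients expressing q are uniquely determined by a linear system.
Back-substitution yields (a₁, …, a₄) = (3, 2, -4, 4).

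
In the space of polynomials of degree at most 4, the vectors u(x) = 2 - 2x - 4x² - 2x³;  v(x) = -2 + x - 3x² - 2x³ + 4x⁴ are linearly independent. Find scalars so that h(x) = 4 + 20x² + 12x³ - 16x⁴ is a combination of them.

h = -2u - 4v

Work in coordinates with respect to the standard basis {1, x, …, x⁴}.
Since u, v are independent, the coefficients expressing h are uniquely determined by a linear system.
The system has the unique solution (α₁, α₂) = (-2, -4).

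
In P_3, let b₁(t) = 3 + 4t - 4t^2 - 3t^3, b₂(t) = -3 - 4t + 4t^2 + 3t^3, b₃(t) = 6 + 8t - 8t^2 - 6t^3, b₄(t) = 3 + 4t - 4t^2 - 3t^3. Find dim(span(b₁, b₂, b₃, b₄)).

Represent each element by its coordinate vector in ℝ⁴.
Apply Gaussian elimination to the matrix whose rows are b₁, b₂, b₃, b₄.
There is 1 pivot column, so rank = 1.

1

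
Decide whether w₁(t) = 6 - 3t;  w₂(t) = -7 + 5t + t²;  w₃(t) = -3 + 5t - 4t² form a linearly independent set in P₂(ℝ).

Write each element as a coordinate vector in ℝ³ using {1, t, t²}.
The matrix [w₁|w₂|w₃] has determinant -57.
A nonzero determinant means the columns are linearly independent.

linearly independent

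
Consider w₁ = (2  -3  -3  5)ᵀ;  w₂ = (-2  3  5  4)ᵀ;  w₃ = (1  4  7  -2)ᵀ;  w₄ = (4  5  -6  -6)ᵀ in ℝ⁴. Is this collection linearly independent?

linearly independent

The matrix [w₁|w₂|w₃|w₄] has determinant -1529.
A nonzero determinant means the columns are linearly independent.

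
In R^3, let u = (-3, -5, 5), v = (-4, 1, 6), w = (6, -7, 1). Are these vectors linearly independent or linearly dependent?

linearly independent

Place the vectors as rows of a 3×3 matrix and reduce to echelon form.
The reduction yields 3 nonzero rows, so the rank is 3.
Since rank = 3 (the number of vectors), the set is linearly independent.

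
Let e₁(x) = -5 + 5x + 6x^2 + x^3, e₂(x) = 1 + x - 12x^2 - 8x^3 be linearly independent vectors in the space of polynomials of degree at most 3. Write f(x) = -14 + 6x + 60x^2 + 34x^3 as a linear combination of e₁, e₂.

f = 2e₁ - 4e₂

Identify each element with its coordinate vector in ℝ⁴ via {1, x, …, x^3}.
Set up the augmented matrix [e₁ | e₂ | f] and row-reduce.
Row-reducing the augmented matrix gives the unique coefficients (α₁, α₂) = (2, -4).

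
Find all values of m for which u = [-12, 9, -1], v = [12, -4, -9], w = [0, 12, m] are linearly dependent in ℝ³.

Place the vectors as rows of a 3×3 matrix; dependence ⇔ determinant zero.
Cofactor expansion gives det = -60*m - 1440.
This vanishes exactly when m = -24.

m = -24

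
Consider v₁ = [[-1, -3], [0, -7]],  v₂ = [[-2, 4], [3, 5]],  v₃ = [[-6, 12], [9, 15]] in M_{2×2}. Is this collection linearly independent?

linearly dependent

Write each element as a coordinate vector in ℝ⁴ using {E₁₁, E₁₂, E₂₁, E₂₂}.
Place the vectors as rows of a 3×4 matrix and reduce to echelon form.
The reduction yields 2 nonzero rows, so the rank is 2.
Since rank 2 < 3, the set is linearly dependent.
Indeed 3v₂ - v₃ = 0.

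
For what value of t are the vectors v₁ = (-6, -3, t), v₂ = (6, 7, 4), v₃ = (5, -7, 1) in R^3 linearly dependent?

The set is linearly dependent precisely when det[v₁; v₂; v₃] = 0.
Cofactor expansion gives det = -77*t - 252.
This vanishes exactly when t = -36/11.

t = -36/11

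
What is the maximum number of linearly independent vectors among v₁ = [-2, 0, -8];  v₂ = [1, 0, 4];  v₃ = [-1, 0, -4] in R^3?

Put the 3×3 matrix [v₁|v₂|v₃] into echelon form.
Reduction leaves 1 leading entry, giving rank 1.

1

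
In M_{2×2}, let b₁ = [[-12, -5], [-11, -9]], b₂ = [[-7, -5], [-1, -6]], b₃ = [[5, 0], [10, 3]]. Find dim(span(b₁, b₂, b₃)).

dim = 2

Pass to coordinate vectors with respect to the basis {E₁₁, E₁₂, E₂₁, E₂₂}.
Put the 4×3 matrix [b₁|b₂|b₃] into echelon form.
Reduction leaves 2 leading entries, giving rank 2.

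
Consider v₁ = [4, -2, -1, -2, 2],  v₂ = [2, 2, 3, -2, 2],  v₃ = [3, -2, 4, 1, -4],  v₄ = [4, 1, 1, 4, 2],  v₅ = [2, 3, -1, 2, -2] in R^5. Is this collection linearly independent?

linearly independent

The matrix [v₁|v₂|v₃|v₄|v₅] has determinant -3600.
A nonzero determinant means the columns are linearly independent.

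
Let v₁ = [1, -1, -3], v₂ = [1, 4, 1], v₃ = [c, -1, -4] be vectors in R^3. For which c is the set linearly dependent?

The set is linearly dependent precisely when det[v₁; v₂; v₃] = 0.
Expanding, det = 11*c - 16.
Solving 11*c - 16 = 0 yields c = 16/11.

c = 16/11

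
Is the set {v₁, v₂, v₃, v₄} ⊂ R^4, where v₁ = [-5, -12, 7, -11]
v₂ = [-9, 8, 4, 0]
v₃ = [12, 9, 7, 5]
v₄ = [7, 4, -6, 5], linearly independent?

Form the 4×4 matrix with these as columns; its determinant is 4811.
A nonzero determinant means the columns are linearly independent.

linearly independent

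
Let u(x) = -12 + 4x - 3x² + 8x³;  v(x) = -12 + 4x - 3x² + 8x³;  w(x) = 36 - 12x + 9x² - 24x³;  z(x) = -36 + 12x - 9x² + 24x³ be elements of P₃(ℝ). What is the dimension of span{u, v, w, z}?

dim = 1

Use coordinates relative to {1, x, …, x³}.
Put the 4×4 matrix [u|v|w|z] into echelon form.
There is 1 pivot column, so rank = 1.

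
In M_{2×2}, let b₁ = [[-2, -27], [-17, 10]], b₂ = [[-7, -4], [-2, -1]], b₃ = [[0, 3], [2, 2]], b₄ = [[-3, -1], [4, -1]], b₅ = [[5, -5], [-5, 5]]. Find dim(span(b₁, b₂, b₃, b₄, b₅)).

Use coordinates relative to {E₁₁, E₁₂, E₂₁, E₂₂}.
Row-reduce the 5×4 matrix with these as rows.
Reduction leaves 4 leading entries, giving rank 4.
(With 5 elements in a 4-dimensional space the rank is at most 4.)

4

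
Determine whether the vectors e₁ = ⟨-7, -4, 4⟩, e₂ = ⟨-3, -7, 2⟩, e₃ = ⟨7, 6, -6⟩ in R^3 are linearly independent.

Place the vectors as rows of a 3×3 matrix and reduce to echelon form.
The reduction yields 3 nonzero rows, so the rank is 3.
Since rank = 3 (the number of vectors), the set is linearly independent.

linearly independent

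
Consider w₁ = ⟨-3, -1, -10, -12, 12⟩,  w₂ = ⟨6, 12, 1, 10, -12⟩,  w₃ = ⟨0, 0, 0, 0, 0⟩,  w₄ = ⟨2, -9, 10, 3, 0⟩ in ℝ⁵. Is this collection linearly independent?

linearly dependent

One of the vectors is the zero vector, so the set is linearly dependent.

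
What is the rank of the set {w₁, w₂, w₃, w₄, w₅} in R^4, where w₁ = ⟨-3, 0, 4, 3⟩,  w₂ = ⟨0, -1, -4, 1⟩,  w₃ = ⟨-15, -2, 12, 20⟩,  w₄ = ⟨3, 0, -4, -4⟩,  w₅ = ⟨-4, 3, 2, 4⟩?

Form the matrix with w₁, w₂, w₃, w₄, w₅ as columns and reduce.
Reduction leaves 4 leading entries, giving rank 4.
(With 5 elements in a 4-dimensional space the rank is at most 4.)

rank 4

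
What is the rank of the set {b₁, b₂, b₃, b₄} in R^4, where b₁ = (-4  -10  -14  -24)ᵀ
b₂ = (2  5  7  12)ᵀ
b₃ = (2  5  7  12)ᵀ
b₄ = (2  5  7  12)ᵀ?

Row-reduce the 4×4 matrix with these as rows.
Reduction leaves 1 leading entry, giving rank 1.

rank 1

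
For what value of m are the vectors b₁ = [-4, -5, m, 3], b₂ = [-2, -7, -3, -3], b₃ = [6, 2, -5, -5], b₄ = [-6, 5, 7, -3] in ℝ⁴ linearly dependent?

Dependence holds iff the 4×4 matrix [b₁ b₂ b₃ b₄] is singular.
Expanding, det = 600 - 500*m.
This vanishes exactly when m = 6/5.

m = 6/5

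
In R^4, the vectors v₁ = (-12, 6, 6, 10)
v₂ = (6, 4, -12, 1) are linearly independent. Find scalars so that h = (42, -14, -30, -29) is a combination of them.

h = -3v₁ + v₂

Set up the augmented matrix [v₁ | v₂ | h] and row-reduce.
Row-reducing the augmented matrix gives the unique coefficients (a₁, a₂) = (-3, 1).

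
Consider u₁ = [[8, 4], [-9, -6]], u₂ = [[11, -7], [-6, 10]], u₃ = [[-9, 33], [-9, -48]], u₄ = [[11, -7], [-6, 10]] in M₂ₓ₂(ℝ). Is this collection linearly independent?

linearly dependent

Write each element as a coordinate vector in ℝ⁴ using {E₁₁, E₁₂, E₂₁, E₂₂}.
Two of the vectors are equal, giving an immediate dependence.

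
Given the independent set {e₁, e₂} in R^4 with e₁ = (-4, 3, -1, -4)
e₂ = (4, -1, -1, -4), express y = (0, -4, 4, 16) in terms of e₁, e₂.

Write y = c₁e₁ + c₂e₂ and equate components.
Row-reducing the augmented matrix gives the unique coefficients (c₁, c₂) = (-2, -2).

y = -2e₁ - 2e₂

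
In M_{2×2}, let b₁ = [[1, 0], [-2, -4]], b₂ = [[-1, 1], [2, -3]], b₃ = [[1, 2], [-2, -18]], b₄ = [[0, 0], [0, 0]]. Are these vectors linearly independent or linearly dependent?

linearly dependent

Take coordinates with respect to the standard basis {E₁₁, E₁₂, E₂₁, E₂₂}.
One of the vectors is the zero vector, so the set is linearly dependent.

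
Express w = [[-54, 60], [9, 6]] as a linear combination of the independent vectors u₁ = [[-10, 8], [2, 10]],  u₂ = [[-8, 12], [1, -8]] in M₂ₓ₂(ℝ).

w = 3u₁ + 3u₂

Identify each element with its coordinate vector in ℝ⁴ via {E₁₁, E₁₂, E₂₁, E₂₂}.
Set up the augmented matrix [u₁ | u₂ | w] and row-reduce.
Row-reducing the augmented matrix gives the unique coefficients (c₁, c₂) = (3, 3).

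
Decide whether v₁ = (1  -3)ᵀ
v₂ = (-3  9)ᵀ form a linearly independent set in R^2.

One vector is a scalar multiple of another, so the set is dependent.

linearly dependent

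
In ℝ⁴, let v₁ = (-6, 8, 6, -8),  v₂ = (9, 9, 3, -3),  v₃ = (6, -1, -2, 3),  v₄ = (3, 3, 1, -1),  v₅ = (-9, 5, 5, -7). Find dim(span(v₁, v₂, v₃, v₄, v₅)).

2

Form the matrix with v₁, v₂, v₃, v₄, v₅ as columns and reduce.
There are 2 pivot columns, so rank = 2.
(With 5 elements in a 4-dimensional space the rank is at most 4.)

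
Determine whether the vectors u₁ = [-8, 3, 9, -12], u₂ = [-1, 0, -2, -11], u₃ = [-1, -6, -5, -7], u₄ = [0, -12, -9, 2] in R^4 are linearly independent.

linearly independent

Place the vectors as rows of a 4×4 matrix and reduce to echelon form.
The reduction yields 4 nonzero rows, so the rank is 4.
Since rank = 4 (the number of vectors), the set is linearly independent.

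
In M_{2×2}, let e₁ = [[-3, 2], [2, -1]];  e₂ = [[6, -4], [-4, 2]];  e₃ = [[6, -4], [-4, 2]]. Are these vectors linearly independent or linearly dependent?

linearly dependent

Take coordinates with respect to the standard basis {E₁₁, E₁₂, E₂₁, E₂₂}.
Row-reduce the matrix whose columns are e₁, e₂, e₃.
The reduction yields 1 nonzero row, so the rank is 1.
Since rank 1 < 3, the set is linearly dependent.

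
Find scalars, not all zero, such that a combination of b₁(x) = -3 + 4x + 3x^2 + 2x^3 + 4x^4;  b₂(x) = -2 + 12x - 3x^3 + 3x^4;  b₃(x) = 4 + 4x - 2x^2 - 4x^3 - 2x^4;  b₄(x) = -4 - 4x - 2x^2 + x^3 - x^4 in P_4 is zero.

2b₁ - b₂ + 2b₃ + b₄ = 0

Pass to coordinate vectors relative to the basis {1, x, …, x^4}.
Write the vectors as columns of a matrix and find a nonzero vector in its null space.
The free variable yields coefficients (2, -1, 2, 1) (any nonzero multiple also works).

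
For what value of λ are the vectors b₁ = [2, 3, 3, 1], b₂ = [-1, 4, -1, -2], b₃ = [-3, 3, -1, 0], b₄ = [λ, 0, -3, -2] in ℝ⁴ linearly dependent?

The set is linearly dependent precisely when det[b₁; b₂; b₃; b₄] = 0.
Expanding, det = 25*λ + 55.
Setting this to zero gives λ = -11/5.

λ = -11/5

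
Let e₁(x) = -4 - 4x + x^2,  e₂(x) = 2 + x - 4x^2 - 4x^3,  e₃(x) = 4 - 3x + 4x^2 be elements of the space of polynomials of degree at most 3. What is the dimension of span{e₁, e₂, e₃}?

3

Use coordinates relative to {1, x, …, x^3}.
Put the 4×3 matrix [e₁|e₂|e₃] into echelon form.
Exactly 3 pivots survive; hence the rank is 3.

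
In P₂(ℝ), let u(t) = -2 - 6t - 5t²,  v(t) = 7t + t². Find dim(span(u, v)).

dim = 2

Pass to coordinate vectors with respect to the basis {1, t, t²}.
Put the 3×2 matrix [u|v] into echelon form.
Exactly 2 pivots survive; hence the rank is 2.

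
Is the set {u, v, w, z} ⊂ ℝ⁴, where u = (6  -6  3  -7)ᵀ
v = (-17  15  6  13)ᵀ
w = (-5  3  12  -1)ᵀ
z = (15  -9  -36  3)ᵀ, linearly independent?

Place the vectors as rows of a 4×4 matrix and reduce to echelon form.
The reduction yields 2 nonzero rows, so the rank is 2.
Since rank 2 < 4, the set is linearly dependent.
Indeed 2u + v - w = 0.

linearly dependent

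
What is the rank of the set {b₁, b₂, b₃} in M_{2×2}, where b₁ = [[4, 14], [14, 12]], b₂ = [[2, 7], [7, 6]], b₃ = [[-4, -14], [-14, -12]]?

Use coordinates relative to {E₁₁, E₁₂, E₂₁, E₂₂}.
Row-reduce the 3×4 matrix with these as rows.
Reduction leaves 1 leading entry, giving rank 1.

1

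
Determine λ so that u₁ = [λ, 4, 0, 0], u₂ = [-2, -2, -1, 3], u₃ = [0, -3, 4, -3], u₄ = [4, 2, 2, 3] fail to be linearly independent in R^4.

λ = 32/9

The vectors are dependent exactly when the determinant of the matrix with rows u₁, u₂, u₃, u₄ vanishes.
Cofactor expansion gives det = 288 - 81*λ.
This vanishes exactly when λ = 32/9.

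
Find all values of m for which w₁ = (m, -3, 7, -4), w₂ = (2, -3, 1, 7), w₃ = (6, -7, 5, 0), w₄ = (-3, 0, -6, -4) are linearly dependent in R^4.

m = 5

Dependence holds iff the 4×4 matrix [w₁ w₂ w₃ w₄] is singular.
Expanding, det = 326*m - 1630.
Setting this to zero gives m = 5.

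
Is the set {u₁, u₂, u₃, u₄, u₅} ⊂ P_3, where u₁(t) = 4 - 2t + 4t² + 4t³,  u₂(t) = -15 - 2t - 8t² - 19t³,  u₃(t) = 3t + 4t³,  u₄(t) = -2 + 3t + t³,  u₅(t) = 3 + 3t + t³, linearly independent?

linearly dependent

Take coordinates with respect to the standard basis {1, t, …, t³}.
There are 5 vectors in a 4-dimensional space, so they cannot be linearly independent.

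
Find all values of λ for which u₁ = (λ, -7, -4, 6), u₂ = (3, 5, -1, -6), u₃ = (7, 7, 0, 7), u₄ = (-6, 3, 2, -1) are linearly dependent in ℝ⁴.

λ = 27/2

The set is linearly dependent precisely when det[u₁; u₂; u₃; u₄] = 0.
Expanding, det = 2457 - 182*λ.
Setting this to zero gives λ = 27/2.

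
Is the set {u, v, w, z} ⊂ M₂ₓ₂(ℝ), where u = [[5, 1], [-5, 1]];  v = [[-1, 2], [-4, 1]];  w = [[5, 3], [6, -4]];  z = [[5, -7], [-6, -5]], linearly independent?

linearly independent

Write each element as a coordinate vector in ℝ⁴ using {E₁₁, E₁₂, E₂₁, E₂₂}.
Row-reduce the matrix whose columns are u, v, w, z.
The reduction yields 4 nonzero rows, so the rank is 4.
Since rank = 4 (the number of vectors), the set is linearly independent.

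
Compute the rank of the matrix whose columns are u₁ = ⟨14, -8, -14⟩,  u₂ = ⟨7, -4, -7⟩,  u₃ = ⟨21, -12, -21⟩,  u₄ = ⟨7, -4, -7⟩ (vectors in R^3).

rank 1

Form the matrix with u₁, u₂, u₃, u₄ as columns and reduce.
Reduction leaves 1 leading entry, giving rank 1.
(With 4 elements in a 3-dimensional space the rank is at most 3.)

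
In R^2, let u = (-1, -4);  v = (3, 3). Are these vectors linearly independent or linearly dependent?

linearly independent

Form the 2×2 matrix with these as columns; its determinant is 9.
A nonzero determinant means the columns are linearly independent.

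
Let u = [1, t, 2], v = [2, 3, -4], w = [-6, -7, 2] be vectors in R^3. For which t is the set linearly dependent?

t = 7/10

Place the vectors as rows of a 3×3 matrix; dependence ⇔ determinant zero.
The determinant works out to 20*t - 14.
Solving 20*t - 14 = 0 yields t = 7/10.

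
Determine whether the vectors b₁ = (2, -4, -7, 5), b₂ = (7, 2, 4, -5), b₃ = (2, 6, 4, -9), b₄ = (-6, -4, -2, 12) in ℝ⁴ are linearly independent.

linearly independent

Form the 4×4 matrix with these as columns; its determinant is -992.
A nonzero determinant means the columns are linearly independent.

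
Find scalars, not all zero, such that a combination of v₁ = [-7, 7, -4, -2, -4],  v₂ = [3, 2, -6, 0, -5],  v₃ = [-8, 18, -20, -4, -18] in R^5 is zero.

2v₁ + 2v₂ - v₃ = 0

Row-reduce the matrix with v₁, v₂, v₃ as columns; the null space gives the coefficients.
The free variable yields coefficients (2, 2, -1) (any nonzero multiple also works).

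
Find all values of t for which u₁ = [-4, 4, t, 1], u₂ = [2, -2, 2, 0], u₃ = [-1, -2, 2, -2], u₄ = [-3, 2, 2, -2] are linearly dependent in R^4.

The vectors are dependent exactly when the determinant of the matrix with rows u₁, u₂, u₃, u₄ vanishes.
Expanding, det = 8*t + 56.
This vanishes exactly when t = -7.

t = -7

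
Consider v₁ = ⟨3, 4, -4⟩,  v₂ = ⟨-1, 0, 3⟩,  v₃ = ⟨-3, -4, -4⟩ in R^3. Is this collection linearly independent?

The matrix [v₁|v₂|v₃] has determinant -32.
A nonzero determinant means the columns are linearly independent.

linearly independent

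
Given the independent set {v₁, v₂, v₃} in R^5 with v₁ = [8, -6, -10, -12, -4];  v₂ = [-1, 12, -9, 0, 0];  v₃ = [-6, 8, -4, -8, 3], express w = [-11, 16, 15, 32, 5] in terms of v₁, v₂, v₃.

w = -2v₁ + v₂ - v₃

Since v₁, v₂, v₃ are independent, the coefficients expressing w are uniquely determined by a linear system.
Row-reducing the augmented matrix gives the unique coefficients (c₁, c₂, c₃) = (-2, 1, -1).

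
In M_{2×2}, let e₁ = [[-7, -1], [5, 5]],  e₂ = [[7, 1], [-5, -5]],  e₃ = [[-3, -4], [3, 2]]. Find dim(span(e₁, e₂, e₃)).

Use coordinates relative to {E₁₁, E₁₂, E₂₁, E₂₂}.
Apply Gaussian elimination to the matrix whose rows are e₁, e₂, e₃.
The echelon form has 2 nonzero rows, so the rank is 2.

dim = 2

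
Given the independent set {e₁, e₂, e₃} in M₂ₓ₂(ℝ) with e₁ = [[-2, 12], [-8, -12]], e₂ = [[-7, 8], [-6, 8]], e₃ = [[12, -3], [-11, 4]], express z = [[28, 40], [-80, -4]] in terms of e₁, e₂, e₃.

z = 3e₁ + 2e₂ + 4e₃

Take coordinate vectors relative to {E₁₁, E₁₂, E₂₁, E₂₂}.
Since e₁, e₂, e₃ are independent, the coefficients expressing z are uniquely determined by a linear system.
Row-reducing the augmented matrix gives the unique coefficients (c₁, c₂, c₃) = (3, 2, 4).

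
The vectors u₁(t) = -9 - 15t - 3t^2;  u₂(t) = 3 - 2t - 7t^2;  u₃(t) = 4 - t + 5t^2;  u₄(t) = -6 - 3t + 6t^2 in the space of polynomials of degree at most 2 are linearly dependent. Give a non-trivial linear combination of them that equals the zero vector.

Write each element as a vector in ℝ³ using {1, t, t^2}.
Solve the homogeneous system with u₁, u₂, u₃, u₄ as columns by row-reducing the coefficient matrix.
One solution (up to scaling) is (1, -3, 0, -3).

u₁ - 3u₂ - 3u₄ = 0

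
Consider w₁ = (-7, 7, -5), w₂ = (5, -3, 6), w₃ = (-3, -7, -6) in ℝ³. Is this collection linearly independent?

The matrix [w₁|w₂|w₃] has determinant -116.
A nonzero determinant means the columns are linearly independent.

linearly independent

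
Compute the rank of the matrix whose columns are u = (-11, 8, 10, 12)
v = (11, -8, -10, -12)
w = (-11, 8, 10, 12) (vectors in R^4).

Row-reduce the 3×4 matrix with these as rows.
The echelon form has 1 nonzero row, so the rank is 1.

1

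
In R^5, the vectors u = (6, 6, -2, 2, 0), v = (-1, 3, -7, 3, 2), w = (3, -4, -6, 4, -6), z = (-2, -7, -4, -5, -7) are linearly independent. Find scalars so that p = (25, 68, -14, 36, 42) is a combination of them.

Set up the augmented matrix [u | v | w | z | p] and row-reduce.
Row-reducing the augmented matrix gives the unique coefficients (c₁, …, c₄) = (4, 4, -1, -4).

p = 4u + 4v - w - 4z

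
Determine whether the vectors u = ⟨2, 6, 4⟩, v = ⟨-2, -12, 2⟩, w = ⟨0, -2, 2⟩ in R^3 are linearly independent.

linearly dependent

The matrix [u|v|w] has determinant 0.
A zero determinant means the columns are linearly dependent.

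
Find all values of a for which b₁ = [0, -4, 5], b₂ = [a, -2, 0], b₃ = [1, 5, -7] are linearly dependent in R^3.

a = 10/3

The vectors are dependent exactly when the determinant of the matrix with rows b₁, b₂, b₃ vanishes.
Cofactor expansion gives det = 10 - 3*a.
Setting this to zero gives a = 10/3.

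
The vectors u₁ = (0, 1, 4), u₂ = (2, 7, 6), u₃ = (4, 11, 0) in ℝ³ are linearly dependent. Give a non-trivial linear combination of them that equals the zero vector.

Set up α₁u₁ + … + α₃u₃ = 0 and solve the homogeneous system.
One solution (up to scaling) is (3, -2, 1).

3u₁ - 2u₂ + u₃ = 0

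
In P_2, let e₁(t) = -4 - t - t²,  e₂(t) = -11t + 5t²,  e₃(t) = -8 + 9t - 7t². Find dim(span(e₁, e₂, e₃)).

2

Use coordinates relative to {1, t, t²}.
Form the matrix with e₁, e₂, e₃ as columns and reduce.
Reduction leaves 2 leading entries, giving rank 2.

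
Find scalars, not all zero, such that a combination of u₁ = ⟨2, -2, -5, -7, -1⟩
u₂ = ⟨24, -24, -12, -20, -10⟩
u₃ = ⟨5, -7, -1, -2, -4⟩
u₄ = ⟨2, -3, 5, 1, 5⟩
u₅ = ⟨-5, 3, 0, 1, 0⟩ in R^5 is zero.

2u₁ - u₂ + 2u₃ - 2u₅ = 0

Solve the homogeneous system with u₁, u₂, u₃, u₄, u₅ as columns by row-reducing the coefficient matrix.
A generator of the null space is (2, -1, 2, 0, -2).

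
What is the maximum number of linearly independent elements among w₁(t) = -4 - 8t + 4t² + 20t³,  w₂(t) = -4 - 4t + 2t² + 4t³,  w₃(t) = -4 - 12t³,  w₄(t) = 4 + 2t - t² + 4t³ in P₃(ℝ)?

Represent each element by its coordinate vector in ℝ⁴.
Row-reduce the 4×4 matrix with these as rows.
The echelon form has 2 nonzero rows, so the rank is 2.

2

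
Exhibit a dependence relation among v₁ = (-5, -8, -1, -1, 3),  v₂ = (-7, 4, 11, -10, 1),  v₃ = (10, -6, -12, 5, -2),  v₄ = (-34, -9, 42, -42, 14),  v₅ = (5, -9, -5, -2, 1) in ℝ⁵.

v₁ + 2v₂ - 3v₃ - v₄ + 3v₅ = 0

Row-reduce the matrix with v₁, v₂, v₃, v₄, v₅ as columns; the null space gives the coefficients.
The free variable yields coefficients (1, 2, -3, -1, 3) (any nonzero multiple also works).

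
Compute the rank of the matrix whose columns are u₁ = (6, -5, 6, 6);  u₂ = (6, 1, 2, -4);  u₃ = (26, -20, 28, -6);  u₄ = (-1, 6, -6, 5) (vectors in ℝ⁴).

Apply Gaussian elimination to the matrix whose rows are u₁, u₂, u₃, u₄.
Exactly 3 pivots survive; hence the rank is 3.

rank 3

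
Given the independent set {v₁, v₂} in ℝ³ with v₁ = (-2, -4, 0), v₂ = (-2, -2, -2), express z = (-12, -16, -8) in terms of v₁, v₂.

Write z = c₁v₁ + c₂v₂ and equate components.
The system has the unique solution (c₁, c₂) = (2, 4).

z = 2v₁ + 4v₂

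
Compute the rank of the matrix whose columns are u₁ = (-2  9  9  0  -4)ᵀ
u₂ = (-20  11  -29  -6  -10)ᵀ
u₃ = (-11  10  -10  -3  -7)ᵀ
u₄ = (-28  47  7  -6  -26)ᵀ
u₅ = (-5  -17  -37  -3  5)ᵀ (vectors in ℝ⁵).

Row-reduce the 5×5 matrix with these as rows.
Reduction leaves 2 leading entries, giving rank 2.

rank 2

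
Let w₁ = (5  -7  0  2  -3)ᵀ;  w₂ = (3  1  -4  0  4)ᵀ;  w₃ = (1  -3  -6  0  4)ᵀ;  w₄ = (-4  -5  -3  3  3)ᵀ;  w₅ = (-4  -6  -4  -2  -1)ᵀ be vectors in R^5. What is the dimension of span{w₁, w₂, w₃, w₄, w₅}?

Put the 5×5 matrix [w₁|w₂|w₃|w₄|w₅] into echelon form.
There are 5 pivot columns, so rank = 5.

5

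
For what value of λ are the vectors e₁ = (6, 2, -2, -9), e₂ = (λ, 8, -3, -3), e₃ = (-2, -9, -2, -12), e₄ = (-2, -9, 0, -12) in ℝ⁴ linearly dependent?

Place the vectors as rows of a 4×4 matrix; dependence ⇔ determinant zero.
Expanding, det = 1740 - 210*λ.
Setting this to zero gives λ = 58/7.

λ = 58/7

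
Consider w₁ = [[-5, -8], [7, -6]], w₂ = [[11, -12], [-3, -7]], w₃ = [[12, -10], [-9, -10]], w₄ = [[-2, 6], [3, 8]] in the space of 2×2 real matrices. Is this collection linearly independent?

linearly independent

Write each element as a coordinate vector in ℝ⁴ using {E₁₁, E₁₂, E₂₁, E₂₂}.
Place the vectors as rows of a 4×4 matrix and reduce to echelon form.
The reduction yields 4 nonzero rows, so the rank is 4.
Since rank = 4 (the number of vectors), the set is linearly independent.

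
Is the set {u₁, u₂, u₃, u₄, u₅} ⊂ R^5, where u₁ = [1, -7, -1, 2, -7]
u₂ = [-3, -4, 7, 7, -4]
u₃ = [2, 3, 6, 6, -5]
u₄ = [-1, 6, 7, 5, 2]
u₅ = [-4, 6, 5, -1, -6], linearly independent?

Row-reduce the matrix whose columns are u₁, u₂, u₃, u₄, u₅.
The reduction yields 5 nonzero rows, so the rank is 5.
Since rank = 5 (the number of vectors), the set is linearly independent.

linearly independent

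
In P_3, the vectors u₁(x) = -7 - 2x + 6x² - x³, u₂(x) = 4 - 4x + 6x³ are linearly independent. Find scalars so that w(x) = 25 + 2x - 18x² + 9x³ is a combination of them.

w = -3u₁ + u₂

Work in coordinates with respect to the standard basis {1, x, …, x³}.
Write w = a₁u₁ + a₂u₂ and equate components.
Row-reducing the augmented matrix gives the unique coefficients (a₁, a₂) = (-3, 1).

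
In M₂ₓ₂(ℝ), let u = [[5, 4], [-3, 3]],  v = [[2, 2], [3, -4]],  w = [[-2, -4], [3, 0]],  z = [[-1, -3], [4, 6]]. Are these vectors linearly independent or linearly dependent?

linearly independent

Write each element as a coordinate vector in ℝ⁴ using {E₁₁, E₁₂, E₂₁, E₂₂}.
The matrix [u|v|w|z] has determinant 402.
A nonzero determinant means the columns are linearly independent.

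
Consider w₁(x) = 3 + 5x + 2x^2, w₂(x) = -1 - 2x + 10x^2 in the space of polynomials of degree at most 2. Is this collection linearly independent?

Write each element as a coordinate vector in ℝ³ using {1, x, x^2}.
Place the vectors as rows of a 2×3 matrix and reduce to echelon form.
The reduction yields 2 nonzero rows, so the rank is 2.
Since rank = 2 (the number of vectors), the set is linearly independent.

linearly independent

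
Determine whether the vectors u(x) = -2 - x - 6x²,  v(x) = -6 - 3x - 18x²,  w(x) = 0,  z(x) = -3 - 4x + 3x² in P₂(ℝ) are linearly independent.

Write each element as a coordinate vector in ℝ³ using {1, x, x²}.
There are 4 vectors in a 3-dimensional space, so they cannot be linearly independent.

linearly dependent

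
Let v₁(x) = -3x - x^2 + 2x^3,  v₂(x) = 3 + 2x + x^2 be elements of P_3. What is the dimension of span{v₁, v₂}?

Use coordinates relative to {1, x, …, x^3}.
Apply Gaussian elimination to the matrix whose rows are v₁, v₂.
There are 2 pivot columns, so rank = 2.

2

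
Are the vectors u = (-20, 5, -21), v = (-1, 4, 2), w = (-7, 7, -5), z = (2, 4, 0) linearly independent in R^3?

There are 4 vectors in a 3-dimensional space, so they cannot be linearly independent.

linearly dependent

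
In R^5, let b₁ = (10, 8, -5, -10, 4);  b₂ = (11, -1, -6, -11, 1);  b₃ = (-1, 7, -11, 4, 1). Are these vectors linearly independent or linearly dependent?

linearly independent

Place the vectors as rows of a 3×5 matrix and reduce to echelon form.
The reduction yields 3 nonzero rows, so the rank is 3.
Since rank = 3 (the number of vectors), the set is linearly independent.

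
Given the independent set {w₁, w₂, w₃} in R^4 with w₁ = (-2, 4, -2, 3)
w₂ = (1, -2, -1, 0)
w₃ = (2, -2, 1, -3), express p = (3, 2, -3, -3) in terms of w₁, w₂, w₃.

p = 3w₁ + w₂ + 4w₃

Write p = a₁w₁ + … + a₃w₃ and equate components.
The system has the unique solution (a₁, a₂, a₃) = (3, 1, 4).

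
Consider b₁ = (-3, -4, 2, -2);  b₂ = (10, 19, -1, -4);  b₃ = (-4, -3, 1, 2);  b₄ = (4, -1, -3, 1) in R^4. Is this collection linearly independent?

linearly dependent

Place the vectors as rows of a 4×4 matrix and reduce to echelon form.
The reduction yields 3 nonzero rows, so the rank is 3.
Since rank 3 < 4, the set is linearly dependent.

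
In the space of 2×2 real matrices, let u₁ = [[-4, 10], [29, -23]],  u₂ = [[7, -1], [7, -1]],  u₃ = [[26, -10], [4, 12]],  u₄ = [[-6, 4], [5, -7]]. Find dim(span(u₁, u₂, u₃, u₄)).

Pass to coordinate vectors with respect to the basis {E₁₁, E₁₂, E₂₁, E₂₂}.
Apply Gaussian elimination to the matrix whose rows are u₁, u₂, u₃, u₄.
There are 2 pivot columns, so rank = 2.

dim = 2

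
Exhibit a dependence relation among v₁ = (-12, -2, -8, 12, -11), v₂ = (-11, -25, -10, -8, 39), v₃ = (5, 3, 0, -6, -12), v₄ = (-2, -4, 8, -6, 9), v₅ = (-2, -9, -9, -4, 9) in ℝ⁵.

Write the vectors as columns of a matrix and find a nonzero vector in its null space.
A generator of the null space is (0, 1, 1, -1, -2).

v₂ + v₃ - v₄ - 2v₅ = 0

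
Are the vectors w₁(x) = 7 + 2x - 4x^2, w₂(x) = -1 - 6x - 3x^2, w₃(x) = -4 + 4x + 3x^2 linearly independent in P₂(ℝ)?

linearly independent

Take coordinates with respect to the standard basis {1, x, x^2}.
Row-reduce the matrix whose columns are w₁, w₂, w₃.
The reduction yields 3 nonzero rows, so the rank is 3.
Since rank = 3 (the number of vectors), the set is linearly independent.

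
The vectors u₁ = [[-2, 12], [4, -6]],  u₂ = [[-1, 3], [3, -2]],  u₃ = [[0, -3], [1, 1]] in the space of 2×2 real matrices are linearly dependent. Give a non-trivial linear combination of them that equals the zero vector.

Pass to coordinate vectors relative to the basis {E₁₁, E₁₂, E₂₁, E₂₂}.
Row-reduce the matrix with u₁, u₂, u₃ as columns; the null space gives the coefficients.
The free variable yields coefficients (1, -2, 2) (any nonzero multiple also works).

u₁ - 2u₂ + 2u₃ = 0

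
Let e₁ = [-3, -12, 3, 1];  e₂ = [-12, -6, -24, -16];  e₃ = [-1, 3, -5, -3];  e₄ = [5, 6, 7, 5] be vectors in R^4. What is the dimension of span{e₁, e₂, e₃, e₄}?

Apply Gaussian elimination to the matrix whose rows are e₁, e₂, e₃, e₄.
There are 2 pivot columns, so rank = 2.

dim = 2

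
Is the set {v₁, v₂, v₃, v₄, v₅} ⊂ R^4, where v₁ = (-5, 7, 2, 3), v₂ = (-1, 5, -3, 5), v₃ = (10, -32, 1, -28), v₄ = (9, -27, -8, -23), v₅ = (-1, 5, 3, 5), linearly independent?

linearly dependent

There are 5 vectors in a 4-dimensional space, so they cannot be linearly independent.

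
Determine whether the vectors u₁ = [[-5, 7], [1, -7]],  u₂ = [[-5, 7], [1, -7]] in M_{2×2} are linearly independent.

Write each element as a coordinate vector in ℝ⁴ using {E₁₁, E₁₂, E₂₁, E₂₂}.
Place the vectors as rows of a 2×4 matrix and reduce to echelon form.
The reduction yields 1 nonzero row, so the rank is 1.
Since rank 1 < 2, the set is linearly dependent.
Indeed u₁ - u₂ = 0.

linearly dependent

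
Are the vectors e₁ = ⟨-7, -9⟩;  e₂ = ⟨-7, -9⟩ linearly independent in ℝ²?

Two of the vectors are equal, giving an immediate dependence.

linearly dependent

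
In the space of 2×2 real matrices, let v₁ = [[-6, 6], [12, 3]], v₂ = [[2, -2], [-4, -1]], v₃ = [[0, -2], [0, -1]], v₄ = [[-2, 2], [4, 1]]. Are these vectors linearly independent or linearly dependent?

Write each element as a coordinate vector in ℝ⁴ using {E₁₁, E₁₂, E₂₁, E₂₂}.
Form the 4×4 matrix with these as columns; its determinant is 0.
A zero determinant means the columns are linearly dependent.
Indeed v₁ + 3v₂ = 0.

linearly dependent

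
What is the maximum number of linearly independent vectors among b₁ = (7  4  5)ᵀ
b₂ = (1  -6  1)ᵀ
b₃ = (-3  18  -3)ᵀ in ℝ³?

Form the matrix with b₁, b₂, b₃ as columns and reduce.
Reduction leaves 2 leading entries, giving rank 2.

2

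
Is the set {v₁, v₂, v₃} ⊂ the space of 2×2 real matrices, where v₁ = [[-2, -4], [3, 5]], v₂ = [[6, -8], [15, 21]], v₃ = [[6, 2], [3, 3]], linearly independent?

linearly dependent

Take coordinates with respect to the standard basis {E₁₁, E₁₂, E₂₁, E₂₂}.
Row-reduce the matrix whose columns are v₁, v₂, v₃.
The reduction yields 2 nonzero rows, so the rank is 2.
Since rank 2 < 3, the set is linearly dependent.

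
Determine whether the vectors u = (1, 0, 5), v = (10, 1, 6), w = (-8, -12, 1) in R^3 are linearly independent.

linearly independent

Row-reduce the matrix whose columns are u, v, w.
The reduction yields 3 nonzero rows, so the rank is 3.
Since rank = 3 (the number of vectors), the set is linearly independent.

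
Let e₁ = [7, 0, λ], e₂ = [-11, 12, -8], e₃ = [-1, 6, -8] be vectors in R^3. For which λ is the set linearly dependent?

λ = -56/9

Dependence holds iff the 3×3 matrix [e₁ e₂ e₃] is singular.
Cofactor expansion gives det = -54*λ - 336.
This vanishes exactly when λ = -56/9.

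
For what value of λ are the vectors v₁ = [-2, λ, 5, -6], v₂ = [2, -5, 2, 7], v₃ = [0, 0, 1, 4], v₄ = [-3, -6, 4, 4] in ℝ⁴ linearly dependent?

λ = -22

Dependence holds iff the 4×4 matrix [v₁ v₂ v₃ v₄] is singular.
The determinant works out to 27*λ + 594.
This vanishes exactly when λ = -22.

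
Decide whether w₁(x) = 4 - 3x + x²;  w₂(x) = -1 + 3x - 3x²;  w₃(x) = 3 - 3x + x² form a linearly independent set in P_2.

Write each element as a coordinate vector in ℝ³ using {1, x, x²}.
Form the 3×3 matrix with these as columns; its determinant is -6.
A nonzero determinant means the columns are linearly independent.

linearly independent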